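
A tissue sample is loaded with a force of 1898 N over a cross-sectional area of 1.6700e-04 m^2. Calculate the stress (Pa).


stress = F / A
stress = 1898 / 1.6700e-04
stress = 1.1365e+07


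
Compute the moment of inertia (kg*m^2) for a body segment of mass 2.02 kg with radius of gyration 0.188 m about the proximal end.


I = m * k^2
I = 2.02 * 0.188^2
k^2 = 0.0353
I = 0.0714


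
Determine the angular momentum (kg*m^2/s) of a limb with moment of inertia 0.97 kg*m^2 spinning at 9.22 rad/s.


L = I * omega
L = 0.97 * 9.22
L = 8.9434


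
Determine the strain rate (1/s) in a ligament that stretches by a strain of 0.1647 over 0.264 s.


strain_rate = delta_strain / delta_t
strain_rate = 0.1647 / 0.264
strain_rate = 0.6239


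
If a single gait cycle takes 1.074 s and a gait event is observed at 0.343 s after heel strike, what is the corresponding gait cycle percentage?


pct = (event_time / cycle_time) * 100
pct = (0.343 / 1.074) * 100
ratio = 0.3194
pct = 31.9367


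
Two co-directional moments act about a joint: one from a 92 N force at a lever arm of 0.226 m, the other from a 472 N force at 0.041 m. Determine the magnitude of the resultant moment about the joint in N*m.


M = F1 * d1 + F2 * d2
M = 92 * 0.226 + 472 * 0.041
M = 20.7920 + 19.3520
M = 40.1440


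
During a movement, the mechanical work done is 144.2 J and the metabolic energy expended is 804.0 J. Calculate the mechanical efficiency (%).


eta = (W_mech / E_meta) * 100
eta = (144.2 / 804.0) * 100
ratio = 0.1794
eta = 17.9353


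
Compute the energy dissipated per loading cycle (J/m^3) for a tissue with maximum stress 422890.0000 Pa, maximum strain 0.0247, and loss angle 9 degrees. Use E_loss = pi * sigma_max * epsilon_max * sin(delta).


E_loss = pi * sigma_max * epsilon_max * sin(delta)
delta = 9 deg = 0.1571 rad
sin(delta) = 0.1564
E_loss = pi * 422890.0000 * 0.0247 * 0.1564
E_loss = 5133.4186


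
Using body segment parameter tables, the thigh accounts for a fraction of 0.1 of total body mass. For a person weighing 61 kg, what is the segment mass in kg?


m_segment = body_mass * fraction
m_segment = 61 * 0.1
m_segment = 6.1000


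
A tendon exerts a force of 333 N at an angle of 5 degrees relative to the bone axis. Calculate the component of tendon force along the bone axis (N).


F_eff = F_tendon * cos(theta)
theta = 5 deg = 0.0873 rad
cos(theta) = 0.9962
F_eff = 333 * 0.9962
F_eff = 331.7328


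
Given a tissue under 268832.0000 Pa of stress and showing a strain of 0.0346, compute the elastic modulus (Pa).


E = stress / strain
E = 268832.0000 / 0.0346
E = 7.7697e+06


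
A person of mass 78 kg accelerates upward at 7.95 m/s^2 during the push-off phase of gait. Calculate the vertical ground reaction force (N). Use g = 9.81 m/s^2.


GRF = m * (g + a)
GRF = 78 * (9.81 + 7.95)
GRF = 78 * 17.7600
GRF = 1385.2800


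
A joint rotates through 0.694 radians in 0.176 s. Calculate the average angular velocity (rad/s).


omega = delta_theta / delta_t
omega = 0.694 / 0.176
omega = 3.9432


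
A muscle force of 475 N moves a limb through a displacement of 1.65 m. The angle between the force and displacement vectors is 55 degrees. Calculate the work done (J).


W = F * d * cos(theta)
theta = 55 deg = 0.9599 rad
cos(theta) = 0.5736
W = 475 * 1.65 * 0.5736
W = 449.5405


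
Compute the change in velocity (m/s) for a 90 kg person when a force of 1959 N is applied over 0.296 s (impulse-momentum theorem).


J = F * dt = 1959 * 0.296 = 579.8640 N*s
delta_v = J / m
delta_v = 579.8640 / 90
delta_v = 6.4429


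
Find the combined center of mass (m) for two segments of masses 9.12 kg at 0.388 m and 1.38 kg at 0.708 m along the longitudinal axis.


COM = (m1*x1 + m2*x2) / (m1 + m2)
COM = (9.12*0.388 + 1.38*0.708) / (9.12 + 1.38)
Numerator = 4.5156
Denominator = 10.5000
COM = 0.4301


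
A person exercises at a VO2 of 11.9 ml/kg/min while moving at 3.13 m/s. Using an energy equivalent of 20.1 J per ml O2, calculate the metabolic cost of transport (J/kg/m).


Power per kg = VO2 * 20.1 / 60
Power per kg = 11.9 * 20.1 / 60 = 3.9865 W/kg
Cost = power_per_kg / speed
Cost = 3.9865 / 3.13
Cost = 1.2736


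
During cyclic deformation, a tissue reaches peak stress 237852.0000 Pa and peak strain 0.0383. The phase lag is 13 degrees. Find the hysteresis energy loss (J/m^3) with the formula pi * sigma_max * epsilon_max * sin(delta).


E_loss = pi * sigma_max * epsilon_max * sin(delta)
delta = 13 deg = 0.2269 rad
sin(delta) = 0.2250
E_loss = pi * 237852.0000 * 0.0383 * 0.2250
E_loss = 6437.8890


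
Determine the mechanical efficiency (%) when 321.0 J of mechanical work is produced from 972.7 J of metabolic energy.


eta = (W_mech / E_meta) * 100
eta = (321.0 / 972.7) * 100
ratio = 0.3300
eta = 33.0009


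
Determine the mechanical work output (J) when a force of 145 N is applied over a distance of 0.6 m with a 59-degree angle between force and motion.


W = F * d * cos(theta)
theta = 59 deg = 1.0297 rad
cos(theta) = 0.5150
W = 145 * 0.6 * 0.5150
W = 44.8083


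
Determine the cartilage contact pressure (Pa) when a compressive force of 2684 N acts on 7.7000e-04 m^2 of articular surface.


P = F / A
P = 2684 / 7.7000e-04
P = 3.4857e+06


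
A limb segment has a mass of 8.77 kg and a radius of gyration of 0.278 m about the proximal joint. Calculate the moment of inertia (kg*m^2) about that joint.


I = m * k^2
I = 8.77 * 0.278^2
k^2 = 0.0773
I = 0.6778


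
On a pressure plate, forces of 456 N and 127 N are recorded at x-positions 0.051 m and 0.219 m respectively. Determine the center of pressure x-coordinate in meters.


COP_x = (F1*x1 + F2*x2) / (F1 + F2)
COP_x = (456*0.051 + 127*0.219) / (456 + 127)
Numerator = 51.0690
Denominator = 583
COP_x = 0.0876


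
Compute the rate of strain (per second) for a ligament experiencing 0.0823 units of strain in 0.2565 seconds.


strain_rate = delta_strain / delta_t
strain_rate = 0.0823 / 0.2565
strain_rate = 0.3209


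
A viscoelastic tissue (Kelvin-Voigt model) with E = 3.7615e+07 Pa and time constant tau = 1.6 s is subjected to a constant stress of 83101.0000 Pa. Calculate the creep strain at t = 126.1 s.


epsilon(t) = (sigma/E) * (1 - exp(-t/tau))
sigma/E = 83101.0000 / 3.7615e+07 = 0.0022
exp(-t/tau) = exp(-126.1 / 1.6) = 5.9179e-35
epsilon = 0.0022 * (1 - 5.9179e-35)
epsilon = 0.0022


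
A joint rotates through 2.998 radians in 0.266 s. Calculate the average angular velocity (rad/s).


omega = delta_theta / delta_t
omega = 2.998 / 0.266
omega = 11.2707


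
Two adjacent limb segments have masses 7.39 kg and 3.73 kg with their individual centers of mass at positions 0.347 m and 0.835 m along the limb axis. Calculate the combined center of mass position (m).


COM = (m1*x1 + m2*x2) / (m1 + m2)
COM = (7.39*0.347 + 3.73*0.835) / (7.39 + 3.73)
Numerator = 5.6789
Denominator = 11.1200
COM = 0.5107


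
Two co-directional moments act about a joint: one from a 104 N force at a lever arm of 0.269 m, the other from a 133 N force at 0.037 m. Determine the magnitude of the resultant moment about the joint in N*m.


M = F1 * d1 + F2 * d2
M = 104 * 0.269 + 133 * 0.037
M = 27.9760 + 4.9210
M = 32.8970


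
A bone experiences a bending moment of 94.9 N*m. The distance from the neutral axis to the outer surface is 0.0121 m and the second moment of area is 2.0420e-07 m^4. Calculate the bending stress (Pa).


sigma = M * c / I
sigma = 94.9 * 0.0121 / 2.0420e-07
M * c = 1.1483
sigma = 5.6234e+06


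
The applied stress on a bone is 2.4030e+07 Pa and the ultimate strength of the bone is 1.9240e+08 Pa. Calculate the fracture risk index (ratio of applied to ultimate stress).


FRI = applied / ultimate
FRI = 2.4030e+07 / 1.9240e+08
FRI = 0.1249


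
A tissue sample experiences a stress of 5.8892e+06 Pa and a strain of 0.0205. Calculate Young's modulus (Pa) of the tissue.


E = stress / strain
E = 5.8892e+06 / 0.0205
E = 2.8728e+08


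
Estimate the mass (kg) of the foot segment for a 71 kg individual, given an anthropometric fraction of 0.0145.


m_segment = body_mass * fraction
m_segment = 71 * 0.0145
m_segment = 1.0295


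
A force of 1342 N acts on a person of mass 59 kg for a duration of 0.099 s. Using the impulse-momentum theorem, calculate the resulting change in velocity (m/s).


J = F * dt = 1342 * 0.099 = 132.8580 N*s
delta_v = J / m
delta_v = 132.8580 / 59
delta_v = 2.2518


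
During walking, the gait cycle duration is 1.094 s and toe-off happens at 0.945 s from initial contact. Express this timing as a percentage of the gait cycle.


pct = (event_time / cycle_time) * 100
pct = (0.945 / 1.094) * 100
ratio = 0.8638
pct = 86.3803


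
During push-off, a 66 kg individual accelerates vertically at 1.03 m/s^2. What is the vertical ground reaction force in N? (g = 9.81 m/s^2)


GRF = m * (g + a)
GRF = 66 * (9.81 + 1.03)
GRF = 66 * 10.8400
GRF = 715.4400


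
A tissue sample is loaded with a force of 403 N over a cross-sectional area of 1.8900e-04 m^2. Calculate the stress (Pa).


stress = F / A
stress = 403 / 1.8900e-04
stress = 2.1323e+06


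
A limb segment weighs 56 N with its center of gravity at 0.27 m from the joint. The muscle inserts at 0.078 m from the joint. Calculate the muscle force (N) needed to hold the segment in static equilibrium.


F_muscle = W * d_load / d_muscle
F_muscle = 56 * 0.27 / 0.078
Numerator = 15.1200
F_muscle = 193.8462


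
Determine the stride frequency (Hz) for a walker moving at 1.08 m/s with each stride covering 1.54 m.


f = v / stride_length
f = 1.08 / 1.54
f = 0.7013


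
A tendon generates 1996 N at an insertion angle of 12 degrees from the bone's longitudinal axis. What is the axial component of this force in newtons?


F_eff = F_tendon * cos(theta)
theta = 12 deg = 0.2094 rad
cos(theta) = 0.9781
F_eff = 1996 * 0.9781
F_eff = 1952.3826


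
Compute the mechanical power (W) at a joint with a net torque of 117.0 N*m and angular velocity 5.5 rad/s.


P = M * omega
P = 117.0 * 5.5
P = 643.5000


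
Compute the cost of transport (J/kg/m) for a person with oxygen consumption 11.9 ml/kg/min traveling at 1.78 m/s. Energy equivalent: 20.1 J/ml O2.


Power per kg = VO2 * 20.1 / 60
Power per kg = 11.9 * 20.1 / 60 = 3.9865 W/kg
Cost = power_per_kg / speed
Cost = 3.9865 / 1.78
Cost = 2.2396


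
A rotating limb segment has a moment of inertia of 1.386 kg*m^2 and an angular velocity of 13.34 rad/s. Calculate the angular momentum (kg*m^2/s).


L = I * omega
L = 1.386 * 13.34
L = 18.4892


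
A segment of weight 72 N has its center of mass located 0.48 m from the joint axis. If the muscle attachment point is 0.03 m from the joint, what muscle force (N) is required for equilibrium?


F_muscle = W * d_load / d_muscle
F_muscle = 72 * 0.48 / 0.03
Numerator = 34.5600
F_muscle = 1152.0000


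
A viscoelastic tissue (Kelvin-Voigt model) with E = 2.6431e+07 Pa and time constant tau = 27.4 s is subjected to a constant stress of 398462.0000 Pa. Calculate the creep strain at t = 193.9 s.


epsilon(t) = (sigma/E) * (1 - exp(-t/tau))
sigma/E = 398462.0000 / 2.6431e+07 = 0.0151
exp(-t/tau) = exp(-193.9 / 27.4) = 8.4460e-04
epsilon = 0.0151 * (1 - 8.4460e-04)
epsilon = 0.0151


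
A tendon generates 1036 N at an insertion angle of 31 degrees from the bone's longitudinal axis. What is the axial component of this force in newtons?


F_eff = F_tendon * cos(theta)
theta = 31 deg = 0.5411 rad
cos(theta) = 0.8572
F_eff = 1036 * 0.8572
F_eff = 888.0253


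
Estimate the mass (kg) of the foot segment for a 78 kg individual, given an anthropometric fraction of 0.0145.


m_segment = body_mass * fraction
m_segment = 78 * 0.0145
m_segment = 1.1310


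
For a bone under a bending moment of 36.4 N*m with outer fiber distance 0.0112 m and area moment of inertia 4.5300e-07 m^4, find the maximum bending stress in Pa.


sigma = M * c / I
sigma = 36.4 * 0.0112 / 4.5300e-07
M * c = 0.4077
sigma = 899955.8499


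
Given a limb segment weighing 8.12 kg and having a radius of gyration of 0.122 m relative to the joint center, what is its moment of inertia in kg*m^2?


I = m * k^2
I = 8.12 * 0.122^2
k^2 = 0.0149
I = 0.1209


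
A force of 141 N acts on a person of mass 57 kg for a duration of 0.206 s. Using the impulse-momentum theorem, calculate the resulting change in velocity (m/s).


J = F * dt = 141 * 0.206 = 29.0460 N*s
delta_v = J / m
delta_v = 29.0460 / 57
delta_v = 0.5096


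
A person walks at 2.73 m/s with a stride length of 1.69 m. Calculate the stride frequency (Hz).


f = v / stride_length
f = 2.73 / 1.69
f = 1.6154


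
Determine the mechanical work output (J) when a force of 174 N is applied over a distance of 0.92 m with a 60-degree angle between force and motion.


W = F * d * cos(theta)
theta = 60 deg = 1.0472 rad
cos(theta) = 0.5000
W = 174 * 0.92 * 0.5000
W = 80.0400


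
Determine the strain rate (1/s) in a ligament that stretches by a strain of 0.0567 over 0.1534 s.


strain_rate = delta_strain / delta_t
strain_rate = 0.0567 / 0.1534
strain_rate = 0.3696


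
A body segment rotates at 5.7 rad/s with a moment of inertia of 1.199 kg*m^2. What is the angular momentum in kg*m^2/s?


L = I * omega
L = 1.199 * 5.7
L = 6.8343


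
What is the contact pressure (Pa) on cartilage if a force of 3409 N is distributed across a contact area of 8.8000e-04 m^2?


P = F / A
P = 3409 / 8.8000e-04
P = 3.8739e+06


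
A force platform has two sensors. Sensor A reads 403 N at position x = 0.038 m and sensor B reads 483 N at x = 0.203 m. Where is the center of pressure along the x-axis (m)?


COP_x = (F1*x1 + F2*x2) / (F1 + F2)
COP_x = (403*0.038 + 483*0.203) / (403 + 483)
Numerator = 113.3630
Denominator = 886
COP_x = 0.1279


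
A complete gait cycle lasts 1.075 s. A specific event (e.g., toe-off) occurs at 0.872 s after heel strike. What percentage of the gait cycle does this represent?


pct = (event_time / cycle_time) * 100
pct = (0.872 / 1.075) * 100
ratio = 0.8112
pct = 81.1163


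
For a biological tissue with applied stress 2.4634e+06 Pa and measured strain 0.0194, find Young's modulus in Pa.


E = stress / strain
E = 2.4634e+06 / 0.0194
E = 1.2698e+08


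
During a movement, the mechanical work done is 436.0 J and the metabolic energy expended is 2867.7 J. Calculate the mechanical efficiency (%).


eta = (W_mech / E_meta) * 100
eta = (436.0 / 2867.7) * 100
ratio = 0.1520
eta = 15.2038


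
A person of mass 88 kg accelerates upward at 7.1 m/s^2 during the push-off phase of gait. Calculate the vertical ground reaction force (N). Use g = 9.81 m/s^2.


GRF = m * (g + a)
GRF = 88 * (9.81 + 7.1)
GRF = 88 * 16.9100
GRF = 1488.0800


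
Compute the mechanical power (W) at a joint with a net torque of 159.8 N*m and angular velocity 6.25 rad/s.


P = M * omega
P = 159.8 * 6.25
P = 998.7500


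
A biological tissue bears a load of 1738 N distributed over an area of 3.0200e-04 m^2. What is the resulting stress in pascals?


stress = F / A
stress = 1738 / 3.0200e-04
stress = 5.7550e+06


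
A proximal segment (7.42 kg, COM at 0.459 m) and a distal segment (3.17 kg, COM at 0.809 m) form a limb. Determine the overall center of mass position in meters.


COM = (m1*x1 + m2*x2) / (m1 + m2)
COM = (7.42*0.459 + 3.17*0.809) / (7.42 + 3.17)
Numerator = 5.9703
Denominator = 10.5900
COM = 0.5638


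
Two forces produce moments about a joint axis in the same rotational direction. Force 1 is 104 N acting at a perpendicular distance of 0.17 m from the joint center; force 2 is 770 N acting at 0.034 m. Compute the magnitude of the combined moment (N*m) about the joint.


M = F1 * d1 + F2 * d2
M = 104 * 0.17 + 770 * 0.034
M = 17.6800 + 26.1800
M = 43.8600


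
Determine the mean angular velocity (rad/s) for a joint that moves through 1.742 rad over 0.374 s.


omega = delta_theta / delta_t
omega = 1.742 / 0.374
omega = 4.6578


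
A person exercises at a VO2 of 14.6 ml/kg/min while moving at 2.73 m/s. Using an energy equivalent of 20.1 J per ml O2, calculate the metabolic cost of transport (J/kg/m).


Power per kg = VO2 * 20.1 / 60
Power per kg = 14.6 * 20.1 / 60 = 4.8910 W/kg
Cost = power_per_kg / speed
Cost = 4.8910 / 2.73
Cost = 1.7916


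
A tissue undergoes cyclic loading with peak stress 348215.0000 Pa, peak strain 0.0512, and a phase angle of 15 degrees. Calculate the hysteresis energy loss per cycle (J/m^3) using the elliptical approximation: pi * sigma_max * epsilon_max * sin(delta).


E_loss = pi * sigma_max * epsilon_max * sin(delta)
delta = 15 deg = 0.2618 rad
sin(delta) = 0.2588
E_loss = pi * 348215.0000 * 0.0512 * 0.2588
E_loss = 14496.5127


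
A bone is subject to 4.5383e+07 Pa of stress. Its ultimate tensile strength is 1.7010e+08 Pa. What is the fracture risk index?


FRI = applied / ultimate
FRI = 4.5383e+07 / 1.7010e+08
FRI = 0.2668


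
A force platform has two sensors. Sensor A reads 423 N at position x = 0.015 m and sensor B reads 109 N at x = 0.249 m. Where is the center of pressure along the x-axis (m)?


COP_x = (F1*x1 + F2*x2) / (F1 + F2)
COP_x = (423*0.015 + 109*0.249) / (423 + 109)
Numerator = 33.4860
Denominator = 532
COP_x = 0.0629


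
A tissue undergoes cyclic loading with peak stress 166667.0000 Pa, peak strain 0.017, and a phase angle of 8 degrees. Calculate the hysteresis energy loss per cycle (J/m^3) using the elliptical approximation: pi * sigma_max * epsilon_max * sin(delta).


E_loss = pi * sigma_max * epsilon_max * sin(delta)
delta = 8 deg = 0.1396 rad
sin(delta) = 0.1392
E_loss = pi * 166667.0000 * 0.017 * 0.1392
E_loss = 1238.8072


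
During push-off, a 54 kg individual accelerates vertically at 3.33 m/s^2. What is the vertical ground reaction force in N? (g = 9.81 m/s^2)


GRF = m * (g + a)
GRF = 54 * (9.81 + 3.33)
GRF = 54 * 13.1400
GRF = 709.5600


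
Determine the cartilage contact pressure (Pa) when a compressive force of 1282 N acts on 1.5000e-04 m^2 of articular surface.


P = F / A
P = 1282 / 1.5000e-04
P = 8.5467e+06


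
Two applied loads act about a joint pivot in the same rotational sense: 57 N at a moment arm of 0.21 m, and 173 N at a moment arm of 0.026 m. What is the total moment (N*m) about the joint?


M = F1 * d1 + F2 * d2
M = 57 * 0.21 + 173 * 0.026
M = 11.9700 + 4.4980
M = 16.4680


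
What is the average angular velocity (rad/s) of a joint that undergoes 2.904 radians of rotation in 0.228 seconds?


omega = delta_theta / delta_t
omega = 2.904 / 0.228
omega = 12.7368


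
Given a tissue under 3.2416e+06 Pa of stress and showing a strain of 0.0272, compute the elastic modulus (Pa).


E = stress / strain
E = 3.2416e+06 / 0.0272
E = 1.1918e+08


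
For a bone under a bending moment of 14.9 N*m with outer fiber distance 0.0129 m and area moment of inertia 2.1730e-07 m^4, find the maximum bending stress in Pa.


sigma = M * c / I
sigma = 14.9 * 0.0129 / 2.1730e-07
M * c = 0.1922
sigma = 884537.5058


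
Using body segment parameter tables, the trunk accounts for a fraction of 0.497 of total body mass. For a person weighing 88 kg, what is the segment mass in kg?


m_segment = body_mass * fraction
m_segment = 88 * 0.497
m_segment = 43.7360


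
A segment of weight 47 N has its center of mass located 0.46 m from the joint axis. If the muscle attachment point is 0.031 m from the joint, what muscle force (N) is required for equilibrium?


F_muscle = W * d_load / d_muscle
F_muscle = 47 * 0.46 / 0.031
Numerator = 21.6200
F_muscle = 697.4194


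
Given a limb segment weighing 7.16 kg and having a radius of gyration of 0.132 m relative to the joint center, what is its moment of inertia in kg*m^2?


I = m * k^2
I = 7.16 * 0.132^2
k^2 = 0.0174
I = 0.1248


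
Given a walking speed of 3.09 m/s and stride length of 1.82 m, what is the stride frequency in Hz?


f = v / stride_length
f = 3.09 / 1.82
f = 1.6978


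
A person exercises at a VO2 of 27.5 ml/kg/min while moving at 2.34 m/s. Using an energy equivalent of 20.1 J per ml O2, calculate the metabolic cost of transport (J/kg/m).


Power per kg = VO2 * 20.1 / 60
Power per kg = 27.5 * 20.1 / 60 = 9.2125 W/kg
Cost = power_per_kg / speed
Cost = 9.2125 / 2.34
Cost = 3.9370


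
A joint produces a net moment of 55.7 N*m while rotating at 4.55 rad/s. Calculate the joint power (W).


P = M * omega
P = 55.7 * 4.55
P = 253.4350


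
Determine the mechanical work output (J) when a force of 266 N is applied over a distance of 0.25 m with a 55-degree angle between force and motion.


W = F * d * cos(theta)
theta = 55 deg = 0.9599 rad
cos(theta) = 0.5736
W = 266 * 0.25 * 0.5736
W = 38.1428


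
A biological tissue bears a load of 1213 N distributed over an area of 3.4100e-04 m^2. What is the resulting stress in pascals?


stress = F / A
stress = 1213 / 3.4100e-04
stress = 3.5572e+06


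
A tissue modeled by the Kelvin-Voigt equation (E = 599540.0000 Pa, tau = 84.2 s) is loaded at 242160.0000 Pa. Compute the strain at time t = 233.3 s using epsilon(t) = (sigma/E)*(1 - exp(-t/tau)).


epsilon(t) = (sigma/E) * (1 - exp(-t/tau))
sigma/E = 242160.0000 / 599540.0000 = 0.4039
exp(-t/tau) = exp(-233.3 / 84.2) = 0.0626
epsilon = 0.4039 * (1 - 0.0626)
epsilon = 0.3786


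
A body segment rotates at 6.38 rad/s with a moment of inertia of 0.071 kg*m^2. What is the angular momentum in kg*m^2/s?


L = I * omega
L = 0.071 * 6.38
L = 0.4530


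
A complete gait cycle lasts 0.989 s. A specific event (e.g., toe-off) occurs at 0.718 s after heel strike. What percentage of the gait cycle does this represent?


pct = (event_time / cycle_time) * 100
pct = (0.718 / 0.989) * 100
ratio = 0.7260
pct = 72.5986


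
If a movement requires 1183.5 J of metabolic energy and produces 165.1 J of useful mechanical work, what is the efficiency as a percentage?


eta = (W_mech / E_meta) * 100
eta = (165.1 / 1183.5) * 100
ratio = 0.1395
eta = 13.9501


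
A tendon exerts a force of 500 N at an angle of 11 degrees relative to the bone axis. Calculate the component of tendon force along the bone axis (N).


F_eff = F_tendon * cos(theta)
theta = 11 deg = 0.1920 rad
cos(theta) = 0.9816
F_eff = 500 * 0.9816
F_eff = 490.8136


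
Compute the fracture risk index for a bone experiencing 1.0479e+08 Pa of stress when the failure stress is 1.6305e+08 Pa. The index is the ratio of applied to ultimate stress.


FRI = applied / ultimate
FRI = 1.0479e+08 / 1.6305e+08
FRI = 0.6427


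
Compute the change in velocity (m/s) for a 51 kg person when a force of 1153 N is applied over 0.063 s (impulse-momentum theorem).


J = F * dt = 1153 * 0.063 = 72.6390 N*s
delta_v = J / m
delta_v = 72.6390 / 51
delta_v = 1.4243


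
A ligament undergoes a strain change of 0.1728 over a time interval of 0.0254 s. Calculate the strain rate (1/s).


strain_rate = delta_strain / delta_t
strain_rate = 0.1728 / 0.0254
strain_rate = 6.8031


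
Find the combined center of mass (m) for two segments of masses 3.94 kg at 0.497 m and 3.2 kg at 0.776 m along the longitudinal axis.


COM = (m1*x1 + m2*x2) / (m1 + m2)
COM = (3.94*0.497 + 3.2*0.776) / (3.94 + 3.2)
Numerator = 4.4414
Denominator = 7.1400
COM = 0.6220


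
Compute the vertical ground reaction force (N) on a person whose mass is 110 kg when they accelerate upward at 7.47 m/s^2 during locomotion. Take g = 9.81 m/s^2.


GRF = m * (g + a)
GRF = 110 * (9.81 + 7.47)
GRF = 110 * 17.2800
GRF = 1900.8000


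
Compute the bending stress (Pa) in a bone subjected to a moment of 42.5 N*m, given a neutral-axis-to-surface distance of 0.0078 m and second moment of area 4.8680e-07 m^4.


sigma = M * c / I
sigma = 42.5 * 0.0078 / 4.8680e-07
M * c = 0.3315
sigma = 680977.8143


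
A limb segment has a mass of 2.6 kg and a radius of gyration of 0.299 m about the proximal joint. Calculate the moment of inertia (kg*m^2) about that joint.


I = m * k^2
I = 2.6 * 0.299^2
k^2 = 0.0894
I = 0.2324


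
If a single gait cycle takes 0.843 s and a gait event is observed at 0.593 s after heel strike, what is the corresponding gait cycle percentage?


pct = (event_time / cycle_time) * 100
pct = (0.593 / 0.843) * 100
ratio = 0.7034
pct = 70.3440


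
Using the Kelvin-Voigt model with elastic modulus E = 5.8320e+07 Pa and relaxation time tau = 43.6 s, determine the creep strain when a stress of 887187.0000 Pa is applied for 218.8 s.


epsilon(t) = (sigma/E) * (1 - exp(-t/tau))
sigma/E = 887187.0000 / 5.8320e+07 = 0.0152
exp(-t/tau) = exp(-218.8 / 43.6) = 0.0066
epsilon = 0.0152 * (1 - 0.0066)
epsilon = 0.0151


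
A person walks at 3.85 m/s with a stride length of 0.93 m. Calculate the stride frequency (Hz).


f = v / stride_length
f = 3.85 / 0.93
f = 4.1398


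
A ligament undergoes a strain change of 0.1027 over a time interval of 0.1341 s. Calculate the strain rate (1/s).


strain_rate = delta_strain / delta_t
strain_rate = 0.1027 / 0.1341
strain_rate = 0.7658


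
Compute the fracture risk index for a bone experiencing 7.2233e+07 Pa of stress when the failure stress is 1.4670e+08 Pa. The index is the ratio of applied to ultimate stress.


FRI = applied / ultimate
FRI = 7.2233e+07 / 1.4670e+08
FRI = 0.4924


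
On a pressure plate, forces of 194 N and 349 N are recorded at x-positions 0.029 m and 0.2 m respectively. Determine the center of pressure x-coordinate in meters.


COP_x = (F1*x1 + F2*x2) / (F1 + F2)
COP_x = (194*0.029 + 349*0.2) / (194 + 349)
Numerator = 75.4260
Denominator = 543
COP_x = 0.1389


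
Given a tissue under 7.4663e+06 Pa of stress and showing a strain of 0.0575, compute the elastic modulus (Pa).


E = stress / strain
E = 7.4663e+06 / 0.0575
E = 1.2985e+08


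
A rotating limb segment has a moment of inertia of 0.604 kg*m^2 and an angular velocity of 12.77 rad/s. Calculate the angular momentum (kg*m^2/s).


L = I * omega
L = 0.604 * 12.77
L = 7.7131


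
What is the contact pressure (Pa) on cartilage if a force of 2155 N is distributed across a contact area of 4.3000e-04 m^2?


P = F / A
P = 2155 / 4.3000e-04
P = 5.0116e+06


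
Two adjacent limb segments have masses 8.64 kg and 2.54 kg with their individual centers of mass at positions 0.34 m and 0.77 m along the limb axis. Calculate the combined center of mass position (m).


COM = (m1*x1 + m2*x2) / (m1 + m2)
COM = (8.64*0.34 + 2.54*0.77) / (8.64 + 2.54)
Numerator = 4.8934
Denominator = 11.1800
COM = 0.4377


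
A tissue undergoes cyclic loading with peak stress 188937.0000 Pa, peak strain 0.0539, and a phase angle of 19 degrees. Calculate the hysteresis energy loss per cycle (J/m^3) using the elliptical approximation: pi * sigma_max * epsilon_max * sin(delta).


E_loss = pi * sigma_max * epsilon_max * sin(delta)
delta = 19 deg = 0.3316 rad
sin(delta) = 0.3256
E_loss = pi * 188937.0000 * 0.0539 * 0.3256
E_loss = 10415.9184


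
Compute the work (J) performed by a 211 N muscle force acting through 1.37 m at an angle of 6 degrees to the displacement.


W = F * d * cos(theta)
theta = 6 deg = 0.1047 rad
cos(theta) = 0.9945
W = 211 * 1.37 * 0.9945
W = 287.4864


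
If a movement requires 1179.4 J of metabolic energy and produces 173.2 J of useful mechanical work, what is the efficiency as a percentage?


eta = (W_mech / E_meta) * 100
eta = (173.2 / 1179.4) * 100
ratio = 0.1469
eta = 14.6854


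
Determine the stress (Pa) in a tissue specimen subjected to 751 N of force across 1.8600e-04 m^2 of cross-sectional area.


stress = F / A
stress = 751 / 1.8600e-04
stress = 4.0376e+06


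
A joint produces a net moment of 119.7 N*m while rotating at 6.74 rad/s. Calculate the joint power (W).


P = M * omega
P = 119.7 * 6.74
P = 806.7780


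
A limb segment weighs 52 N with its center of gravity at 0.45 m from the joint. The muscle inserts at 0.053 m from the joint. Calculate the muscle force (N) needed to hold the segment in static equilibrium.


F_muscle = W * d_load / d_muscle
F_muscle = 52 * 0.45 / 0.053
Numerator = 23.4000
F_muscle = 441.5094


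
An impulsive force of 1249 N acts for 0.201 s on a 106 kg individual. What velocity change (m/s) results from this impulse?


J = F * dt = 1249 * 0.201 = 251.0490 N*s
delta_v = J / m
delta_v = 251.0490 / 106
delta_v = 2.3684


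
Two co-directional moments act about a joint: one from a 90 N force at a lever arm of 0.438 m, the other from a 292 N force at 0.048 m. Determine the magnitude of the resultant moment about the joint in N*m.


M = F1 * d1 + F2 * d2
M = 90 * 0.438 + 292 * 0.048
M = 39.4200 + 14.0160
M = 53.4360


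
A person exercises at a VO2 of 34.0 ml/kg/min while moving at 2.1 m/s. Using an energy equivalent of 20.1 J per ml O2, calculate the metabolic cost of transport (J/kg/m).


Power per kg = VO2 * 20.1 / 60
Power per kg = 34.0 * 20.1 / 60 = 11.3900 W/kg
Cost = power_per_kg / speed
Cost = 11.3900 / 2.1
Cost = 5.4238


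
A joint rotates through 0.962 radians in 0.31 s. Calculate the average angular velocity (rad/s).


omega = delta_theta / delta_t
omega = 0.962 / 0.31
omega = 3.1032


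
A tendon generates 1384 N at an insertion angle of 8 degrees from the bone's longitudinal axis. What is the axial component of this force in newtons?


F_eff = F_tendon * cos(theta)
theta = 8 deg = 0.1396 rad
cos(theta) = 0.9903
F_eff = 1384 * 0.9903
F_eff = 1370.5310


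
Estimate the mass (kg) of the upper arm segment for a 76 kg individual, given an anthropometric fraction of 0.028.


m_segment = body_mass * fraction
m_segment = 76 * 0.028
m_segment = 2.1280


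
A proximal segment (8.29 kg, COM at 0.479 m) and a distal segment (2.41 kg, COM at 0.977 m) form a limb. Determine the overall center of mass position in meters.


COM = (m1*x1 + m2*x2) / (m1 + m2)
COM = (8.29*0.479 + 2.41*0.977) / (8.29 + 2.41)
Numerator = 6.3255
Denominator = 10.7000
COM = 0.5912


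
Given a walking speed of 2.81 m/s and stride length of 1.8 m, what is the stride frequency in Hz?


f = v / stride_length
f = 2.81 / 1.8
f = 1.5611


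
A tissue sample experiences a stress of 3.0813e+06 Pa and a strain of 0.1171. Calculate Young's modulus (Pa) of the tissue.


E = stress / strain
E = 3.0813e+06 / 0.1171
E = 2.6313e+07


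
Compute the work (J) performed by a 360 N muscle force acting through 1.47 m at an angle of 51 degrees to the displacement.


W = F * d * cos(theta)
theta = 51 deg = 0.8901 rad
cos(theta) = 0.6293
W = 360 * 1.47 * 0.6293
W = 333.0364


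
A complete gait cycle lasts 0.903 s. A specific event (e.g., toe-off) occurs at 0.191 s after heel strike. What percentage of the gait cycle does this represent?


pct = (event_time / cycle_time) * 100
pct = (0.191 / 0.903) * 100
ratio = 0.2115
pct = 21.1517


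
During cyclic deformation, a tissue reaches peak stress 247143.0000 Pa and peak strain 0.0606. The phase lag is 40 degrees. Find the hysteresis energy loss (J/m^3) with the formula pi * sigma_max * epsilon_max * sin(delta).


E_loss = pi * sigma_max * epsilon_max * sin(delta)
delta = 40 deg = 0.6981 rad
sin(delta) = 0.6428
E_loss = pi * 247143.0000 * 0.0606 * 0.6428
E_loss = 30243.9358


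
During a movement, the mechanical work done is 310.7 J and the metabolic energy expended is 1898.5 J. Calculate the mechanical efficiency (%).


eta = (W_mech / E_meta) * 100
eta = (310.7 / 1898.5) * 100
ratio = 0.1637
eta = 16.3656


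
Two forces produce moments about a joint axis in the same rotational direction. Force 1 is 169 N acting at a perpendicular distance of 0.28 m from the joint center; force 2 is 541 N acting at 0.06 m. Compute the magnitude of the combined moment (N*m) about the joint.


M = F1 * d1 + F2 * d2
M = 169 * 0.28 + 541 * 0.06
M = 47.3200 + 32.4600
M = 79.7800


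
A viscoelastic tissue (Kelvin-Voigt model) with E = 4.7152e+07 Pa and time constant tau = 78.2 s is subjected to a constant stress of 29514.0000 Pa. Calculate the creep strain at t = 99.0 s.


epsilon(t) = (sigma/E) * (1 - exp(-t/tau))
sigma/E = 29514.0000 / 4.7152e+07 = 6.2593e-04
exp(-t/tau) = exp(-99.0 / 78.2) = 0.2820
epsilon = 6.2593e-04 * (1 - 0.2820)
epsilon = 4.4944e-04


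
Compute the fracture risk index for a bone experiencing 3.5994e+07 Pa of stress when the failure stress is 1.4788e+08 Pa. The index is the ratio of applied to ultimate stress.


FRI = applied / ultimate
FRI = 3.5994e+07 / 1.4788e+08
FRI = 0.2434


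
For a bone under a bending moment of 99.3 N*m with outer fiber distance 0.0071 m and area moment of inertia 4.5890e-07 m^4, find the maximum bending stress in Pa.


sigma = M * c / I
sigma = 99.3 * 0.0071 / 4.5890e-07
M * c = 0.7050
sigma = 1.5363e+06


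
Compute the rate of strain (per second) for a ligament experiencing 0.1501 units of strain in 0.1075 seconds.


strain_rate = delta_strain / delta_t
strain_rate = 0.1501 / 0.1075
strain_rate = 1.3963


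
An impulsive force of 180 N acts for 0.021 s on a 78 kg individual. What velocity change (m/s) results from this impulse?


J = F * dt = 180 * 0.021 = 3.7800 N*s
delta_v = J / m
delta_v = 3.7800 / 78
delta_v = 0.0485


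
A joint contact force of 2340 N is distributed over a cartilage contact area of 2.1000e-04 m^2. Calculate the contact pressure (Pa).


P = F / A
P = 2340 / 2.1000e-04
P = 1.1143e+07


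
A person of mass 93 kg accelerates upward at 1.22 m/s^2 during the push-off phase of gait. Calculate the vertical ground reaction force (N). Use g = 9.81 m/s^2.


GRF = m * (g + a)
GRF = 93 * (9.81 + 1.22)
GRF = 93 * 11.0300
GRF = 1025.7900


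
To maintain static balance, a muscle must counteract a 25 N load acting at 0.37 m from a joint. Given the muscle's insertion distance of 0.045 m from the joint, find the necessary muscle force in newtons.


F_muscle = W * d_load / d_muscle
F_muscle = 25 * 0.37 / 0.045
Numerator = 9.2500
F_muscle = 205.5556


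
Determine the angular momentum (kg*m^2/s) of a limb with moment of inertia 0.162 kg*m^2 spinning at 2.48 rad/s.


L = I * omega
L = 0.162 * 2.48
L = 0.4018


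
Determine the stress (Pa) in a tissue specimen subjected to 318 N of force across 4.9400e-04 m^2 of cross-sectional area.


stress = F / A
stress = 318 / 4.9400e-04
stress = 643724.6964


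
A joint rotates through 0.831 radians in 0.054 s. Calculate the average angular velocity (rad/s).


omega = delta_theta / delta_t
omega = 0.831 / 0.054
omega = 15.3889


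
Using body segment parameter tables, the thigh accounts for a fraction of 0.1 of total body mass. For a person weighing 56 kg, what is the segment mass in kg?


m_segment = body_mass * fraction
m_segment = 56 * 0.1
m_segment = 5.6000


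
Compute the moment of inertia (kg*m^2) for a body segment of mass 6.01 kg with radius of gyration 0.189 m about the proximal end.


I = m * k^2
I = 6.01 * 0.189^2
k^2 = 0.0357
I = 0.2147


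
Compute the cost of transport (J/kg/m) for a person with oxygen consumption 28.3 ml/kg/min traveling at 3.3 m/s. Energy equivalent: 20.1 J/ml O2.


Power per kg = VO2 * 20.1 / 60
Power per kg = 28.3 * 20.1 / 60 = 9.4805 W/kg
Cost = power_per_kg / speed
Cost = 9.4805 / 3.3
Cost = 2.8729


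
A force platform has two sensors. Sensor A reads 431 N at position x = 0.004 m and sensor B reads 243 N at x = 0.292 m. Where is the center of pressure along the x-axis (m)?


COP_x = (F1*x1 + F2*x2) / (F1 + F2)
COP_x = (431*0.004 + 243*0.292) / (431 + 243)
Numerator = 72.6800
Denominator = 674
COP_x = 0.1078


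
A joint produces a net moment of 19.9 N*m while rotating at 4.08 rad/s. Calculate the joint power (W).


P = M * omega
P = 19.9 * 4.08
P = 81.1920


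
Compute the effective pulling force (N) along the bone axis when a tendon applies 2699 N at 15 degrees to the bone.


F_eff = F_tendon * cos(theta)
theta = 15 deg = 0.2618 rad
cos(theta) = 0.9659
F_eff = 2699 * 0.9659
F_eff = 2607.0338


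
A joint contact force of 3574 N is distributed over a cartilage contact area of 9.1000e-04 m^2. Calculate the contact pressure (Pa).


P = F / A
P = 3574 / 9.1000e-04
P = 3.9275e+06


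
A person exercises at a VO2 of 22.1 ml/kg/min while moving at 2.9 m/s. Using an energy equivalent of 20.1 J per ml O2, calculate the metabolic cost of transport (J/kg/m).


Power per kg = VO2 * 20.1 / 60
Power per kg = 22.1 * 20.1 / 60 = 7.4035 W/kg
Cost = power_per_kg / speed
Cost = 7.4035 / 2.9
Cost = 2.5529


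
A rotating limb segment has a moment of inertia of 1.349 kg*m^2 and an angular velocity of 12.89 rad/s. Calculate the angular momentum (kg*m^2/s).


L = I * omega
L = 1.349 * 12.89
L = 17.3886


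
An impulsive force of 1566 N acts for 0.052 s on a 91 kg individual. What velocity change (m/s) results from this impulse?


J = F * dt = 1566 * 0.052 = 81.4320 N*s
delta_v = J / m
delta_v = 81.4320 / 91
delta_v = 0.8949


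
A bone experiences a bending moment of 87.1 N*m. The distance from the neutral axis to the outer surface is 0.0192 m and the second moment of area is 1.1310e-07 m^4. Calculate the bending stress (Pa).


sigma = M * c / I
sigma = 87.1 * 0.0192 / 1.1310e-07
M * c = 1.6723
sigma = 1.4786e+07


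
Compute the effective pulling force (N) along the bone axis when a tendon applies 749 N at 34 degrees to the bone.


F_eff = F_tendon * cos(theta)
theta = 34 deg = 0.5934 rad
cos(theta) = 0.8290
F_eff = 749 * 0.8290
F_eff = 620.9491


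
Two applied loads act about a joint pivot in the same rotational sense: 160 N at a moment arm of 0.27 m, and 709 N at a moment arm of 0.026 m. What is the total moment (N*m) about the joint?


M = F1 * d1 + F2 * d2
M = 160 * 0.27 + 709 * 0.026
M = 43.2000 + 18.4340
M = 61.6340


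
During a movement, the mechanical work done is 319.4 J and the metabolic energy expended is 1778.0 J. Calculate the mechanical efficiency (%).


eta = (W_mech / E_meta) * 100
eta = (319.4 / 1778.0) * 100
ratio = 0.1796
eta = 17.9640


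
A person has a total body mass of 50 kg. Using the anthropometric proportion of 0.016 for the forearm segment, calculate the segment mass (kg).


m_segment = body_mass * fraction
m_segment = 50 * 0.016
m_segment = 0.8000


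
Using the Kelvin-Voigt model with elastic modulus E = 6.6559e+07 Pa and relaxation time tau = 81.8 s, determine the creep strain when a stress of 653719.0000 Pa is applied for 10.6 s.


epsilon(t) = (sigma/E) * (1 - exp(-t/tau))
sigma/E = 653719.0000 / 6.6559e+07 = 0.0098
exp(-t/tau) = exp(-10.6 / 81.8) = 0.8785
epsilon = 0.0098 * (1 - 0.8785)
epsilon = 0.0012


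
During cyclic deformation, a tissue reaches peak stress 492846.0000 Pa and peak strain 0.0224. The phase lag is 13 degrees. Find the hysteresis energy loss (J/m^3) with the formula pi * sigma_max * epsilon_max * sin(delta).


E_loss = pi * sigma_max * epsilon_max * sin(delta)
delta = 13 deg = 0.2269 rad
sin(delta) = 0.2250
E_loss = pi * 492846.0000 * 0.0224 * 0.2250
E_loss = 7801.8422


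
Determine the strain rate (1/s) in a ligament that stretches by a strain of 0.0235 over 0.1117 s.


strain_rate = delta_strain / delta_t
strain_rate = 0.0235 / 0.1117
strain_rate = 0.2104


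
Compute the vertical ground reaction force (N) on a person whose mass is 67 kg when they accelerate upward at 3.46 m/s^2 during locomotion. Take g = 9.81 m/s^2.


GRF = m * (g + a)
GRF = 67 * (9.81 + 3.46)
GRF = 67 * 13.2700
GRF = 889.0900


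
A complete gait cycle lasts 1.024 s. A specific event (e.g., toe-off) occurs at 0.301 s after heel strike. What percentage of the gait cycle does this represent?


pct = (event_time / cycle_time) * 100
pct = (0.301 / 1.024) * 100
ratio = 0.2939
pct = 29.3945


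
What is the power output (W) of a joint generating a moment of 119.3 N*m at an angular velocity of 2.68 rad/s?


P = M * omega
P = 119.3 * 2.68
P = 319.7240
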